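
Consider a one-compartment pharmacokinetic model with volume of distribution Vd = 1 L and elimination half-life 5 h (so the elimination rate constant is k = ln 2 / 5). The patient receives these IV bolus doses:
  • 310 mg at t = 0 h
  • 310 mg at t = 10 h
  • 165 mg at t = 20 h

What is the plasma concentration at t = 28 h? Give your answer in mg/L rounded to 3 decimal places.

86.387 mg/L

k = ln 2 / 5 = 0.13863 per h
Dose 1 (310 mg at t=0 h): 310·exp(−0.13863·28) = 6.391 mg/L
Dose 2 (310 mg at t=10 h): 310·exp(−0.13863·18) = 25.565 mg/L
Dose 3 (165 mg at t=20 h): 165·exp(−0.13863·8) = 54.430 mg/L
C(28) = 6.391 + 25.565 + 54.430 = 86.387 mg/L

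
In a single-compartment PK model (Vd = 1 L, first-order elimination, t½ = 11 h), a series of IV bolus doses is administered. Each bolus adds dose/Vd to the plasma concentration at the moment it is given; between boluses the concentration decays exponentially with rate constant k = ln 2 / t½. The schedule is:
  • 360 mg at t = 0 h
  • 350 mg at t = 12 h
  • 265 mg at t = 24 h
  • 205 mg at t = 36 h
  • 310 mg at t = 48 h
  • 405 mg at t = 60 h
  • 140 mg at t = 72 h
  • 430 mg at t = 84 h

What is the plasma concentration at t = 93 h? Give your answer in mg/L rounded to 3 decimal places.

k = ln 2 / 11 = 0.06301 per h
Dose 1 (360 mg at t=0 h): 360·exp(−0.06301·93) = 1.026 mg/L
Dose 2 (350 mg at t=12 h): 350·exp(−0.06301·81) = 2.125 mg/L
Dose 3 (265 mg at t=24 h): 265·exp(−0.06301·69) = 3.427 mg/L
Dose 4 (205 mg at t=36 h): 205·exp(−0.06301·57) = 5.648 mg/L
Dose 5 (310 mg at t=48 h): 310·exp(−0.06301·45) = 18.192 mg/L
Dose 6 (405 mg at t=60 h): 405·exp(−0.06301·33) = 50.625 mg/L
Dose 7 (140 mg at t=72 h): 140·exp(−0.06301·21) = 37.276 mg/L
Dose 8 (430 mg at t=84 h): 430·exp(−0.06301·9) = 243.877 mg/L
C(93) = 1.026 + 2.125 + 3.427 + 5.648 + 18.192 + 50.625 + 37.276 + 243.877 = 362.197 mg/L

362.197 mg/L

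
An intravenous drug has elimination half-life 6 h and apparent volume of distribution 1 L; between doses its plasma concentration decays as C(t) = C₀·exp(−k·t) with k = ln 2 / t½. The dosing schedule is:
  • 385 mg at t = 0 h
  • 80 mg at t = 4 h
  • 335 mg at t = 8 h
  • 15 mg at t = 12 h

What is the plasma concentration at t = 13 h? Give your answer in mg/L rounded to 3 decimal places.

k = ln 2 / 6 = 0.11552 per h
Dose 1 (385 mg at t=0 h): 385·exp(−0.11552·13) = 85.749 mg/L
Dose 2 (80 mg at t=4 h): 80·exp(−0.11552·9) = 28.284 mg/L
Dose 3 (335 mg at t=8 h): 335·exp(−0.11552·5) = 188.012 mg/L
Dose 4 (15 mg at t=12 h): 15·exp(−0.11552·1) = 13.363 mg/L
C(13) = 85.749 + 28.284 + 188.012 + 13.363 = 315.409 mg/L

315.409 mg/L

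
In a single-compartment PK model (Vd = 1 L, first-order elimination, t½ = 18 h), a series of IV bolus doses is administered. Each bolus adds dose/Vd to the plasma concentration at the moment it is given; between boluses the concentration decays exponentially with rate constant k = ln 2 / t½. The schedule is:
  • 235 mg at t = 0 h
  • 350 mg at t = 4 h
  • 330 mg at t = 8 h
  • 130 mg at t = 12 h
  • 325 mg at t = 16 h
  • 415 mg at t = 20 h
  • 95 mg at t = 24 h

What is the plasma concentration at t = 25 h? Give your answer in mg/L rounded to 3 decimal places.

k = ln 2 / 18 = 0.03851 per h
Dose 1 (235 mg at t=0 h): 235·exp(−0.03851·25) = 89.737 mg/L
Dose 2 (350 mg at t=4 h): 350·exp(−0.03851·21) = 155.907 mg/L
Dose 3 (330 mg at t=8 h): 330·exp(−0.03851·17) = 171.478 mg/L
Dose 4 (130 mg at t=12 h): 130·exp(−0.03851·13) = 78.801 mg/L
Dose 5 (325 mg at t=16 h): 325·exp(−0.03851·9) = 229.810 mg/L
Dose 6 (415 mg at t=20 h): 415·exp(−0.03851·5) = 342.317 mg/L
Dose 7 (95 mg at t=24 h): 95·exp(−0.03851·1) = 91.411 mg/L
C(25) = 89.737 + 155.907 + 171.478 + 78.801 + 229.810 + 342.317 + 91.411 = 1159.461 mg/L

1159.461 mg/L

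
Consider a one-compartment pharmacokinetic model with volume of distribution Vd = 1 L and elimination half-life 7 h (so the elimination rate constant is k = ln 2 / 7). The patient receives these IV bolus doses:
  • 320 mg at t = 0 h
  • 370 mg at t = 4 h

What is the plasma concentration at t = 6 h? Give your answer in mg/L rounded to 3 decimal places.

480.178 mg/L

k = ln 2 / 7 = 0.09902 per h
Dose 1 (320 mg at t=0 h): 320·exp(−0.09902·6) = 176.654 mg/L
Dose 2 (370 mg at t=4 h): 370·exp(−0.09902·2) = 303.524 mg/L
C(6) = 176.654 + 303.524 = 480.178 mg/L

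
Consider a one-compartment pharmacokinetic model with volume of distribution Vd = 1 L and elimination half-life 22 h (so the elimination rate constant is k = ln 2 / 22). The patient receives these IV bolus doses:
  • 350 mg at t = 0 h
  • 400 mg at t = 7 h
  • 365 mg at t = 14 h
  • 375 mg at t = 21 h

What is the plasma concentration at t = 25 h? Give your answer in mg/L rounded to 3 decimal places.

974.770 mg/L

k = ln 2 / 22 = 0.03151 per h
Dose 1 (350 mg at t=0 h): 350·exp(−0.03151·25) = 159.217 mg/L
Dose 2 (400 mg at t=7 h): 400·exp(−0.03151·18) = 226.863 mg/L
Dose 3 (365 mg at t=14 h): 365·exp(−0.03151·11) = 258.094 mg/L
Dose 4 (375 mg at t=21 h): 375·exp(−0.03151·4) = 330.597 mg/L
C(25) = 159.217 + 226.863 + 258.094 + 330.597 = 974.770 mg/L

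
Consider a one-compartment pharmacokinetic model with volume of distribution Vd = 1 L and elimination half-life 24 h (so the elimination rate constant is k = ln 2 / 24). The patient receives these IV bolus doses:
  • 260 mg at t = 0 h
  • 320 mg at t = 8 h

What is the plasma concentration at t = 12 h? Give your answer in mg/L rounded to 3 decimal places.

468.935 mg/L

k = ln 2 / 24 = 0.02888 per h
Dose 1 (260 mg at t=0 h): 260·exp(−0.02888·12) = 183.848 mg/L
Dose 2 (320 mg at t=8 h): 320·exp(−0.02888·4) = 285.088 mg/L
C(12) = 183.848 + 285.088 = 468.935 mg/L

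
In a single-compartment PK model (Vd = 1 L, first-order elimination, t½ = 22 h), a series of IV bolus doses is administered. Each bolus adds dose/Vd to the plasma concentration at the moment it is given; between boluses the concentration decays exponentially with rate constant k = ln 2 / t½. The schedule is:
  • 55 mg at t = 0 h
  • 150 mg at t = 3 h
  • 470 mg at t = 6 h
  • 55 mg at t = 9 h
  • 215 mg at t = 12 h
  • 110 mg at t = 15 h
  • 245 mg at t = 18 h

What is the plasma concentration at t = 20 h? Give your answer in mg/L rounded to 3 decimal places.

k = ln 2 / 22 = 0.03151 per h
Dose 1 (55 mg at t=0 h): 55·exp(−0.03151·20) = 29.289 mg/L
Dose 2 (150 mg at t=3 h): 150·exp(−0.03151·17) = 87.796 mg/L
Dose 3 (470 mg at t=6 h): 470·exp(−0.03151·14) = 302.366 mg/L
Dose 4 (55 mg at t=9 h): 55·exp(−0.03151·11) = 38.891 mg/L
Dose 5 (215 mg at t=12 h): 215·exp(−0.03151·8) = 167.099 mg/L
Dose 6 (110 mg at t=15 h): 110·exp(−0.03151·5) = 93.967 mg/L
Dose 7 (245 mg at t=18 h): 245·exp(−0.03151·2) = 230.038 mg/L
C(20) = 29.289 + 87.796 + 302.366 + 38.891 + 167.099 + 93.967 + 230.038 = 949.446 mg/L

949.446 mg/L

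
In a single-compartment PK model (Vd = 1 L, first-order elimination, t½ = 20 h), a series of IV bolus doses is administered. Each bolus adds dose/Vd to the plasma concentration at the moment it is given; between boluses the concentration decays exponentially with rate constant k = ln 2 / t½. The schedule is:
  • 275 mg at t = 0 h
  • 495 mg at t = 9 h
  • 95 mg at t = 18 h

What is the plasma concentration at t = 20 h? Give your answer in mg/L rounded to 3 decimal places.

k = ln 2 / 20 = 0.03466 per h
Dose 1 (275 mg at t=0 h): 275·exp(−0.03466·20) = 137.500 mg/L
Dose 2 (495 mg at t=9 h): 495·exp(−0.03466·11) = 338.095 mg/L
Dose 3 (95 mg at t=18 h): 95·exp(−0.03466·2) = 88.638 mg/L
C(20) = 137.500 + 338.095 + 88.638 = 564.233 mg/L

564.233 mg/L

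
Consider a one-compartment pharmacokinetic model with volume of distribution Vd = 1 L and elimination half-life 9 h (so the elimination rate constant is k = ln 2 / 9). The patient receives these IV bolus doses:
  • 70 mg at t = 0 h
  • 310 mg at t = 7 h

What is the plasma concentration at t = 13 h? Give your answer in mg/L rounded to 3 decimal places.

k = ln 2 / 9 = 0.07702 per h
Dose 1 (70 mg at t=0 h): 70·exp(−0.07702·13) = 25.720 mg/L
Dose 2 (310 mg at t=7 h): 310·exp(−0.07702·6) = 195.288 mg/L
C(13) = 25.720 + 195.288 = 221.008 mg/L

221.008 mg/L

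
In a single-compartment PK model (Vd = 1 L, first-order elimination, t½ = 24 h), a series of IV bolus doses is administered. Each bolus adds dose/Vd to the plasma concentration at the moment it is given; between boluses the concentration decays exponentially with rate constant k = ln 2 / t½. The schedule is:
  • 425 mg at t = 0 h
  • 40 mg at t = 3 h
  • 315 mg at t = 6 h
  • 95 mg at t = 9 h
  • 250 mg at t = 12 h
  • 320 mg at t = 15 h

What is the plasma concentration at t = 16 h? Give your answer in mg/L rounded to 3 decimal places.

1142.422 mg/L

k = ln 2 / 24 = 0.02888 per h
Dose 1 (425 mg at t=0 h): 425·exp(−0.02888·16) = 267.733 mg/L
Dose 2 (40 mg at t=3 h): 40·exp(−0.02888·13) = 27.479 mg/L
Dose 3 (315 mg at t=6 h): 315·exp(−0.02888·10) = 235.983 mg/L
Dose 4 (95 mg at t=9 h): 95·exp(−0.02888·7) = 77.611 mg/L
Dose 5 (250 mg at t=12 h): 250·exp(−0.02888·4) = 222.725 mg/L
Dose 6 (320 mg at t=15 h): 320·exp(−0.02888·1) = 310.890 mg/L
C(16) = 267.733 + 27.479 + 235.983 + 77.611 + 222.725 + 310.890 = 1142.422 mg/L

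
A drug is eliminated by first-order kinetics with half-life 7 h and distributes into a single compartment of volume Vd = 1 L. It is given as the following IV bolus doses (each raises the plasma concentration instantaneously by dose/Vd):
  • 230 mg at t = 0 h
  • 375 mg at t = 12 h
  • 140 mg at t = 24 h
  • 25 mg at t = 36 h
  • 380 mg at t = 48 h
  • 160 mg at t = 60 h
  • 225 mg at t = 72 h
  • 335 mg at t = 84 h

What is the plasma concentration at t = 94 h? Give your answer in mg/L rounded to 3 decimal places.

159.791 mg/L

k = ln 2 / 7 = 0.09902 per h
Dose 1 (230 mg at t=0 h): 230·exp(−0.09902·94) = 0.021 mg/L
Dose 2 (375 mg at t=12 h): 375·exp(−0.09902·82) = 0.112 mg/L
Dose 3 (140 mg at t=24 h): 140·exp(−0.09902·70) = 0.137 mg/L
Dose 4 (25 mg at t=36 h): 25·exp(−0.09902·58) = 0.080 mg/L
Dose 5 (380 mg at t=48 h): 380·exp(−0.09902·46) = 3.996 mg/L
Dose 6 (160 mg at t=60 h): 160·exp(−0.09902·34) = 5.520 mg/L
Dose 7 (225 mg at t=72 h): 225·exp(−0.09902·22) = 25.473 mg/L
Dose 8 (335 mg at t=84 h): 335·exp(−0.09902·10) = 124.452 mg/L
C(94) = 0.021 + 0.112 + 0.137 + 0.080 + 3.996 + 5.520 + 25.473 + 124.452 = 159.791 mg/L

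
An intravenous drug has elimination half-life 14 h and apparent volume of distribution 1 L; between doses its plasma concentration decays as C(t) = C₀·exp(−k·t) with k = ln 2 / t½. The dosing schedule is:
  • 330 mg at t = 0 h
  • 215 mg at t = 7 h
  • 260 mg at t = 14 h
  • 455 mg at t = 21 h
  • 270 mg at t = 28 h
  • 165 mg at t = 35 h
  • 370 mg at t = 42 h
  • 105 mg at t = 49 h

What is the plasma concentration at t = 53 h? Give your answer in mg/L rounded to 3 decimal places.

k = ln 2 / 14 = 0.04951 per h
Dose 1 (330 mg at t=0 h): 330·exp(−0.04951·53) = 23.928 mg/L
Dose 2 (215 mg at t=7 h): 215·exp(−0.04951·46) = 22.047 mg/L
Dose 3 (260 mg at t=14 h): 260·exp(−0.04951·39) = 37.704 mg/L
Dose 4 (455 mg at t=21 h): 455·exp(−0.04951·32) = 93.313 mg/L
Dose 5 (270 mg at t=28 h): 270·exp(−0.04951·25) = 78.309 mg/L
Dose 6 (165 mg at t=35 h): 165·exp(−0.04951·18) = 67.678 mg/L
Dose 7 (370 mg at t=42 h): 370·exp(−0.04951·11) = 214.624 mg/L
Dose 8 (105 mg at t=49 h): 105·exp(−0.04951·4) = 86.135 mg/L
C(53) = 23.928 + 22.047 + 37.704 + 93.313 + 78.309 + 67.678 + 214.624 + 86.135 = 623.737 mg/L

623.737 mg/L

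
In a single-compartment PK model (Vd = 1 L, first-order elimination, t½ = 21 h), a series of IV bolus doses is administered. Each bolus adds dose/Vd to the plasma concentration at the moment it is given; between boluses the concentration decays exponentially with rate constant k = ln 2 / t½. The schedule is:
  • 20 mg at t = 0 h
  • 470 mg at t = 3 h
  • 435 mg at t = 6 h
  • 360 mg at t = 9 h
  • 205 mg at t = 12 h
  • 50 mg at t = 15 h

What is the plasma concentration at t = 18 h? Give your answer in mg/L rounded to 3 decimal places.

1071.176 mg/L

k = ln 2 / 21 = 0.03301 per h
Dose 1 (20 mg at t=0 h): 20·exp(−0.03301·18) = 11.041 mg/L
Dose 2 (470 mg at t=3 h): 470·exp(−0.03301·15) = 286.468 mg/L
Dose 3 (435 mg at t=6 h): 435·exp(−0.03301·12) = 292.733 mg/L
Dose 4 (360 mg at t=9 h): 360·exp(−0.03301·9) = 267.479 mg/L
Dose 5 (205 mg at t=12 h): 205·exp(−0.03301·6) = 168.169 mg/L
Dose 6 (50 mg at t=15 h): 50·exp(−0.03301·3) = 45.286 mg/L
C(18) = 11.041 + 286.468 + 292.733 + 267.479 + 168.169 + 45.286 = 1071.176 mg/L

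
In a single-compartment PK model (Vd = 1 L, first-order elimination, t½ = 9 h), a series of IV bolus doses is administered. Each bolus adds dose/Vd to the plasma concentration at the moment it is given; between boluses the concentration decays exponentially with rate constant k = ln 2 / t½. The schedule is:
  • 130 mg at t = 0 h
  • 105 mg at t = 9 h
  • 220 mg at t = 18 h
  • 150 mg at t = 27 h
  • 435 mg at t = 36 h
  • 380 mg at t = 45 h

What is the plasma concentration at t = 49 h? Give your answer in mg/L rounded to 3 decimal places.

494.658 mg/L

k = ln 2 / 9 = 0.07702 per h
Dose 1 (130 mg at t=0 h): 130·exp(−0.07702·49) = 2.985 mg/L
Dose 2 (105 mg at t=9 h): 105·exp(−0.07702·40) = 4.823 mg/L
Dose 3 (220 mg at t=18 h): 220·exp(−0.07702·31) = 20.209 mg/L
Dose 4 (150 mg at t=27 h): 150·exp(−0.07702·22) = 27.558 mg/L
Dose 5 (435 mg at t=36 h): 435·exp(−0.07702·13) = 159.834 mg/L
Dose 6 (380 mg at t=45 h): 380·exp(−0.07702·4) = 279.250 mg/L
C(49) = 2.985 + 4.823 + 20.209 + 27.558 + 159.834 + 279.250 = 494.658 mg/L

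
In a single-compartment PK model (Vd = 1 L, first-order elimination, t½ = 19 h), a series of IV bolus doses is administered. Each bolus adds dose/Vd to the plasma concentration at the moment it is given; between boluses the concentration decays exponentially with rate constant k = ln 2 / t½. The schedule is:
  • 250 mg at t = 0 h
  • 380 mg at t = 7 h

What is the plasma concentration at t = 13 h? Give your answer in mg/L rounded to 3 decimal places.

k = ln 2 / 19 = 0.03648 per h
Dose 1 (250 mg at t=0 h): 250·exp(−0.03648·13) = 155.587 mg/L
Dose 2 (380 mg at t=7 h): 380·exp(−0.03648·6) = 305.296 mg/L
C(13) = 155.587 + 305.296 = 460.883 mg/L

460.883 mg/L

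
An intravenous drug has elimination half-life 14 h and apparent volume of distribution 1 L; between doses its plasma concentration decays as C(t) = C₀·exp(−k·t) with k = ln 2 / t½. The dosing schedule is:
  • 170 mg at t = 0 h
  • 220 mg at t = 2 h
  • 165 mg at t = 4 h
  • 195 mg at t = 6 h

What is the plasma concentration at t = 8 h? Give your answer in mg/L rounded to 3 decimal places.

k = ln 2 / 14 = 0.04951 per h
Dose 1 (170 mg at t=0 h): 170·exp(−0.04951·8) = 114.402 mg/L
Dose 2 (220 mg at t=2 h): 220·exp(−0.04951·6) = 163.459 mg/L
Dose 3 (165 mg at t=4 h): 165·exp(−0.04951·4) = 135.355 mg/L
Dose 4 (195 mg at t=6 h): 195·exp(−0.04951·2) = 176.616 mg/L
C(8) = 114.402 + 163.459 + 135.355 + 176.616 = 589.832 mg/L

589.832 mg/L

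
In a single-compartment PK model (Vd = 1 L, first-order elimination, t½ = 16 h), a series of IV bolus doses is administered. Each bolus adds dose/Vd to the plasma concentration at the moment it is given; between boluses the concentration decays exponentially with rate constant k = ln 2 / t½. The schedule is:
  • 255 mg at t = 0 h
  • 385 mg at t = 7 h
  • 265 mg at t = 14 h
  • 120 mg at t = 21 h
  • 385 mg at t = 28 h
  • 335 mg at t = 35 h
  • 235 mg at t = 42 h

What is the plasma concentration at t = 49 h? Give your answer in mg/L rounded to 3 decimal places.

697.983 mg/L

k = ln 2 / 16 = 0.04332 per h
Dose 1 (255 mg at t=0 h): 255·exp(−0.04332·49) = 30.524 mg/L
Dose 2 (385 mg at t=7 h): 385·exp(−0.04332·42) = 62.410 mg/L
Dose 3 (265 mg at t=14 h): 265·exp(−0.04332·35) = 58.176 mg/L
Dose 4 (120 mg at t=21 h): 120·exp(−0.04332·28) = 35.676 mg/L
Dose 5 (385 mg at t=28 h): 385·exp(−0.04332·21) = 155.010 mg/L
Dose 6 (335 mg at t=35 h): 335·exp(−0.04332·14) = 182.660 mg/L
Dose 7 (235 mg at t=42 h): 235·exp(−0.04332·7) = 173.527 mg/L
C(49) = 30.524 + 62.410 + 58.176 + 35.676 + 155.010 + 182.660 + 173.527 = 697.983 mg/L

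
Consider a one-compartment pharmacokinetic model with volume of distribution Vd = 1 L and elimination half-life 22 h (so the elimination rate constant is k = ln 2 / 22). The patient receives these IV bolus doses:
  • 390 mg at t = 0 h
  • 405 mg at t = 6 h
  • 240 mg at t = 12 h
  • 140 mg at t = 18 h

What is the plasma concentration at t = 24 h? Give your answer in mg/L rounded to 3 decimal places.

k = ln 2 / 22 = 0.03151 per h
Dose 1 (390 mg at t=0 h): 390·exp(−0.03151·24) = 183.092 mg/L
Dose 2 (405 mg at t=6 h): 405·exp(−0.03151·18) = 229.698 mg/L
Dose 3 (240 mg at t=12 h): 240·exp(−0.03151·12) = 164.442 mg/L
Dose 4 (140 mg at t=18 h): 140·exp(−0.03151·6) = 115.885 mg/L
C(24) = 183.092 + 229.698 + 164.442 + 115.885 = 693.117 mg/L

693.117 mg/L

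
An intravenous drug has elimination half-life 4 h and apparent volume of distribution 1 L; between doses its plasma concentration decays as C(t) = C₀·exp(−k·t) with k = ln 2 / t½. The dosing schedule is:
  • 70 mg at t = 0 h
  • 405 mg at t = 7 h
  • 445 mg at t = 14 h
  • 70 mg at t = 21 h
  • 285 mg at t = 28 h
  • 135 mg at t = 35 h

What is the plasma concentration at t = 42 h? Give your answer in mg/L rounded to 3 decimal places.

71.631 mg/L

k = ln 2 / 4 = 0.17329 per h
Dose 1 (70 mg at t=0 h): 70·exp(−0.17329·42) = 0.048 mg/L
Dose 2 (405 mg at t=7 h): 405·exp(−0.17329·35) = 0.941 mg/L
Dose 3 (445 mg at t=14 h): 445·exp(−0.17329·28) = 3.477 mg/L
Dose 4 (70 mg at t=21 h): 70·exp(−0.17329·21) = 1.839 mg/L
Dose 5 (285 mg at t=28 h): 285·exp(−0.17329·14) = 25.191 mg/L
Dose 6 (135 mg at t=35 h): 135·exp(−0.17329·7) = 40.136 mg/L
C(42) = 0.048 + 0.941 + 3.477 + 1.839 + 25.191 + 40.136 = 71.631 mg/L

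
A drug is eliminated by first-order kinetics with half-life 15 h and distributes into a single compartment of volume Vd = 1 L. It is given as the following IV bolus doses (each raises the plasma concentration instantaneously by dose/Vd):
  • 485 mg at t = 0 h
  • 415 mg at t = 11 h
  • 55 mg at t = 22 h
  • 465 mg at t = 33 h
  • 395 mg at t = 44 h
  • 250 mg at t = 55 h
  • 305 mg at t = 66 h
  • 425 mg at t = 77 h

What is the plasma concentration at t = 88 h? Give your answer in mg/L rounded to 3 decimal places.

k = ln 2 / 15 = 0.04621 per h
Dose 1 (485 mg at t=0 h): 485·exp(−0.04621·88) = 8.312 mg/L
Dose 2 (415 mg at t=11 h): 415·exp(−0.04621·77) = 11.824 mg/L
Dose 3 (55 mg at t=22 h): 55·exp(−0.04621·66) = 2.605 mg/L
Dose 4 (465 mg at t=33 h): 465·exp(−0.04621·55) = 36.616 mg/L
Dose 5 (395 mg at t=44 h): 395·exp(−0.04621·44) = 51.710 mg/L
Dose 6 (250 mg at t=55 h): 250·exp(−0.04621·33) = 54.409 mg/L
Dose 7 (305 mg at t=66 h): 305·exp(−0.04621·22) = 110.354 mg/L
Dose 8 (425 mg at t=77 h): 425·exp(−0.04621·11) = 255.643 mg/L
C(88) = 8.312 + 11.824 + 2.605 + 36.616 + 51.710 + 54.409 + 110.354 + 255.643 = 531.474 mg/L

531.474 mg/L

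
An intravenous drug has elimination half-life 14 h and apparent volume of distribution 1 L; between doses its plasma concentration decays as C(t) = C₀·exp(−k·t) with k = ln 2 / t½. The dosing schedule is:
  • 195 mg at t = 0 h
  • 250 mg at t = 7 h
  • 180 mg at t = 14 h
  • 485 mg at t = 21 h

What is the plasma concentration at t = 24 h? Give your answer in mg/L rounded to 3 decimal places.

k = ln 2 / 14 = 0.04951 per h
Dose 1 (195 mg at t=0 h): 195·exp(−0.04951·24) = 59.427 mg/L
Dose 2 (250 mg at t=7 h): 250·exp(−0.04951·17) = 107.747 mg/L
Dose 3 (180 mg at t=14 h): 180·exp(−0.04951·10) = 109.711 mg/L
Dose 4 (485 mg at t=21 h): 485·exp(−0.04951·3) = 418.057 mg/L
C(24) = 59.427 + 107.747 + 109.711 + 418.057 = 694.942 mg/L

694.942 mg/L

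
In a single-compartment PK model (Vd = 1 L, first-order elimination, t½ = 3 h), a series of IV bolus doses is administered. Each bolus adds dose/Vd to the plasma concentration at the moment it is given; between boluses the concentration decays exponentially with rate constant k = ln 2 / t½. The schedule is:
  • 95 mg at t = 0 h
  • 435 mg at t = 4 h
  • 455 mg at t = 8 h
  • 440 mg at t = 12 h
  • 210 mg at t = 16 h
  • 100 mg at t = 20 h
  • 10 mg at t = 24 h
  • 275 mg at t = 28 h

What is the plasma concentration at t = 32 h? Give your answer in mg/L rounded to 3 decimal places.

k = ln 2 / 3 = 0.23105 per h
Dose 1 (95 mg at t=0 h): 95·exp(−0.23105·32) = 0.058 mg/L
Dose 2 (435 mg at t=4 h): 435·exp(−0.23105·28) = 0.674 mg/L
Dose 3 (455 mg at t=8 h): 455·exp(−0.23105·24) = 1.777 mg/L
Dose 4 (440 mg at t=12 h): 440·exp(−0.23105·20) = 4.331 mg/L
Dose 5 (210 mg at t=16 h): 210·exp(−0.23105·16) = 5.209 mg/L
Dose 6 (100 mg at t=20 h): 100·exp(−0.23105·12) = 6.250 mg/L
Dose 7 (10 mg at t=24 h): 10·exp(−0.23105·8) = 1.575 mg/L
Dose 8 (275 mg at t=28 h): 275·exp(−0.23105·4) = 109.134 mg/L
C(32) = 0.058 + 0.674 + 1.777 + 4.331 + 5.209 + 6.250 + 1.575 + 109.134 = 129.008 mg/L

129.008 mg/L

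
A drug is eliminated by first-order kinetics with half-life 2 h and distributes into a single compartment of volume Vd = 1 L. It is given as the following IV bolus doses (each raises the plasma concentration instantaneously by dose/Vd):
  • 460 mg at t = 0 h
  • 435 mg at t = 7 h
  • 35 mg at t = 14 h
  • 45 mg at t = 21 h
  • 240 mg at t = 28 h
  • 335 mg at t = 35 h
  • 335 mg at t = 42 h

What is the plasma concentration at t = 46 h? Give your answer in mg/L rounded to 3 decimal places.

k = ln 2 / 2 = 0.34657 per h
Dose 1 (460 mg at t=0 h): 460·exp(−0.34657·46) = 0.000 mg/L
Dose 2 (435 mg at t=7 h): 435·exp(−0.34657·39) = 0.001 mg/L
Dose 3 (35 mg at t=14 h): 35·exp(−0.34657·32) = 0.001 mg/L
Dose 4 (45 mg at t=21 h): 45·exp(−0.34657·25) = 0.008 mg/L
Dose 5 (240 mg at t=28 h): 240·exp(−0.34657·18) = 0.469 mg/L
Dose 6 (335 mg at t=35 h): 335·exp(−0.34657·11) = 7.403 mg/L
Dose 7 (335 mg at t=42 h): 335·exp(−0.34657·4) = 83.750 mg/L
C(46) = 0.000 + 0.001 + 0.001 + 0.008 + 0.469 + 7.403 + 83.750 = 91.630 mg/L

91.630 mg/L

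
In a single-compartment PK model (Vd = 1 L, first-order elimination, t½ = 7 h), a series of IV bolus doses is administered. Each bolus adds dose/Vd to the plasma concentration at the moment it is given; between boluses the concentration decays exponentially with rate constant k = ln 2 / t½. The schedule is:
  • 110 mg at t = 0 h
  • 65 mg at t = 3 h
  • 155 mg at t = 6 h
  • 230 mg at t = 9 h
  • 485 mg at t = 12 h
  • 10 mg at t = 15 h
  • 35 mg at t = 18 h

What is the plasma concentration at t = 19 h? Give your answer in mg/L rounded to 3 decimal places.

439.250 mg/L

k = ln 2 / 7 = 0.09902 per h
Dose 1 (110 mg at t=0 h): 110·exp(−0.09902·19) = 16.761 mg/L
Dose 2 (65 mg at t=3 h): 65·exp(−0.09902·16) = 13.330 mg/L
Dose 3 (155 mg at t=6 h): 155·exp(−0.09902·13) = 42.783 mg/L
Dose 4 (230 mg at t=9 h): 230·exp(−0.09902·10) = 85.445 mg/L
Dose 5 (485 mg at t=12 h): 485·exp(−0.09902·7) = 242.500 mg/L
Dose 6 (10 mg at t=15 h): 10·exp(−0.09902·4) = 6.730 mg/L
Dose 7 (35 mg at t=18 h): 35·exp(−0.09902·1) = 31.700 mg/L
C(19) = 16.761 + 13.330 + 42.783 + 85.445 + 242.500 + 6.730 + 31.700 = 439.250 mg/L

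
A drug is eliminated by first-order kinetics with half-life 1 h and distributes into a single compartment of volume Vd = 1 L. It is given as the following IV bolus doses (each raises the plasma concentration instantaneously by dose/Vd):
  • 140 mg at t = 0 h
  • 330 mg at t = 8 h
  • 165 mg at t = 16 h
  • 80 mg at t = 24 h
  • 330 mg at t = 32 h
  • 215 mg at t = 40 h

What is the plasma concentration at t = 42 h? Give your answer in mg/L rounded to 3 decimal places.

k = ln 2 / 1 = 0.69315 per h
Dose 1 (140 mg at t=0 h): 140·exp(−0.69315·42) = 0.000 mg/L
Dose 2 (330 mg at t=8 h): 330·exp(−0.69315·34) = 0.000 mg/L
Dose 3 (165 mg at t=16 h): 165·exp(−0.69315·26) = 0.000 mg/L
Dose 4 (80 mg at t=24 h): 80·exp(−0.69315·18) = 0.000 mg/L
Dose 5 (330 mg at t=32 h): 330·exp(−0.69315·10) = 0.322 mg/L
Dose 6 (215 mg at t=40 h): 215·exp(−0.69315·2) = 53.750 mg/L
C(42) = 0.000 + 0.000 + 0.000 + 0.000 + 0.322 + 53.750 = 54.073 mg/L

54.073 mg/L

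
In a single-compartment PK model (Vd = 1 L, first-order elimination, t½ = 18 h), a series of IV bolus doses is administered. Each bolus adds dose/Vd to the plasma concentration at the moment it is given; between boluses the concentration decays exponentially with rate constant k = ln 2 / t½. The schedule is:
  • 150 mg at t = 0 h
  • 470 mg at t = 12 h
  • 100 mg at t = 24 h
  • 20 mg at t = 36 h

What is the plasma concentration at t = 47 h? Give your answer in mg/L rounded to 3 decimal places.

k = ln 2 / 18 = 0.03851 per h
Dose 1 (150 mg at t=0 h): 150·exp(−0.03851·47) = 24.551 mg/L
Dose 2 (470 mg at t=12 h): 470·exp(−0.03851·35) = 122.113 mg/L
Dose 3 (100 mg at t=24 h): 100·exp(−0.03851·23) = 41.243 mg/L
Dose 4 (20 mg at t=36 h): 20·exp(−0.03851·11) = 13.094 mg/L
C(47) = 24.551 + 122.113 + 41.243 + 13.094 = 201.001 mg/L

201.001 mg/L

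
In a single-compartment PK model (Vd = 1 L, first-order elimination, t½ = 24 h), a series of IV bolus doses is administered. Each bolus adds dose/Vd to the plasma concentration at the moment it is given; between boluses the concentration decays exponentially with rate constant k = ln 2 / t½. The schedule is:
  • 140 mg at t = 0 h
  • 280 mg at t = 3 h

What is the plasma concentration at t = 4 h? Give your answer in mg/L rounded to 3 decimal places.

k = ln 2 / 24 = 0.02888 per h
Dose 1 (140 mg at t=0 h): 140·exp(−0.02888·4) = 124.726 mg/L
Dose 2 (280 mg at t=3 h): 280·exp(−0.02888·1) = 272.029 mg/L
C(4) = 124.726 + 272.029 = 396.755 mg/L

396.755 mg/L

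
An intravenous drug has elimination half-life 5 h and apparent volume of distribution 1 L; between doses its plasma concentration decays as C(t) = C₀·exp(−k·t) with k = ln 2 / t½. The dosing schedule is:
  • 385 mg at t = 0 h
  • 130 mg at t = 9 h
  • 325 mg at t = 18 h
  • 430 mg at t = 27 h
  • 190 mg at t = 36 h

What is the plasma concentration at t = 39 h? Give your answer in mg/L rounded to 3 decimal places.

k = ln 2 / 5 = 0.13863 per h
Dose 1 (385 mg at t=0 h): 385·exp(−0.13863·39) = 1.728 mg/L
Dose 2 (130 mg at t=9 h): 130·exp(−0.13863·30) = 2.031 mg/L
Dose 3 (325 mg at t=18 h): 325·exp(−0.13863·21) = 17.683 mg/L
Dose 4 (430 mg at t=27 h): 430·exp(−0.13863·12) = 81.470 mg/L
Dose 5 (190 mg at t=36 h): 190·exp(−0.13863·3) = 125.353 mg/L
C(39) = 1.728 + 2.031 + 17.683 + 81.470 + 125.353 = 228.265 mg/L

228.265 mg/L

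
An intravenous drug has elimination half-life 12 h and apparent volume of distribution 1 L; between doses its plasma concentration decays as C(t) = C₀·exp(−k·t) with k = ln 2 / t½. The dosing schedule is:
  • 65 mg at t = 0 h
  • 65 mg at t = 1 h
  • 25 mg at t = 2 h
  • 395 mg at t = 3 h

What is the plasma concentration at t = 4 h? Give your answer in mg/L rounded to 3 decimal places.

k = ln 2 / 12 = 0.05776 per h
Dose 1 (65 mg at t=0 h): 65·exp(−0.05776·4) = 51.591 mg/L
Dose 2 (65 mg at t=1 h): 65·exp(−0.05776·3) = 54.658 mg/L
Dose 3 (25 mg at t=2 h): 25·exp(−0.05776·2) = 22.272 mg/L
Dose 4 (395 mg at t=3 h): 395·exp(−0.05776·1) = 372.830 mg/L
C(4) = 51.591 + 54.658 + 22.272 + 372.830 = 501.352 mg/L

501.352 mg/L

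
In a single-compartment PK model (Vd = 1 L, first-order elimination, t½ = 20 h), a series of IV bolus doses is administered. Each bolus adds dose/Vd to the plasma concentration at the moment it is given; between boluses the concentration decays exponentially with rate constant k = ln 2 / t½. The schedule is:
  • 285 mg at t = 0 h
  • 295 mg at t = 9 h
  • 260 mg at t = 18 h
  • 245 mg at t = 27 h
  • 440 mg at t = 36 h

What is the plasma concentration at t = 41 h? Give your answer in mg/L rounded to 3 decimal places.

804.109 mg/L

k = ln 2 / 20 = 0.03466 per h
Dose 1 (285 mg at t=0 h): 285·exp(−0.03466·41) = 68.823 mg/L
Dose 2 (295 mg at t=9 h): 295·exp(−0.03466·32) = 97.314 mg/L
Dose 3 (260 mg at t=18 h): 260·exp(−0.03466·23) = 117.163 mg/L
Dose 4 (245 mg at t=27 h): 245·exp(−0.03466·14) = 150.815 mg/L
Dose 5 (440 mg at t=36 h): 440·exp(−0.03466·5) = 369.994 mg/L
C(41) = 68.823 + 97.314 + 117.163 + 150.815 + 369.994 = 804.109 mg/L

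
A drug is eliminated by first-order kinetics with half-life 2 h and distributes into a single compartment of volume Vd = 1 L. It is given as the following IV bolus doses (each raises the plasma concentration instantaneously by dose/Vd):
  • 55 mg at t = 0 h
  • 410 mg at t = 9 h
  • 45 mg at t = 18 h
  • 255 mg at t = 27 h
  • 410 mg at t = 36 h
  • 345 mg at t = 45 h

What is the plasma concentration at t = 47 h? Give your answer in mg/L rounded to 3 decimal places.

181.812 mg/L

k = ln 2 / 2 = 0.34657 per h
Dose 1 (55 mg at t=0 h): 55·exp(−0.34657·47) = 0.000 mg/L
Dose 2 (410 mg at t=9 h): 410·exp(−0.34657·38) = 0.001 mg/L
Dose 3 (45 mg at t=18 h): 45·exp(−0.34657·29) = 0.002 mg/L
Dose 4 (255 mg at t=27 h): 255·exp(−0.34657·20) = 0.249 mg/L
Dose 5 (410 mg at t=36 h): 410·exp(−0.34657·11) = 9.060 mg/L
Dose 6 (345 mg at t=45 h): 345·exp(−0.34657·2) = 172.500 mg/L
C(47) = 0.000 + 0.001 + 0.002 + 0.249 + 9.060 + 172.500 = 181.812 mg/L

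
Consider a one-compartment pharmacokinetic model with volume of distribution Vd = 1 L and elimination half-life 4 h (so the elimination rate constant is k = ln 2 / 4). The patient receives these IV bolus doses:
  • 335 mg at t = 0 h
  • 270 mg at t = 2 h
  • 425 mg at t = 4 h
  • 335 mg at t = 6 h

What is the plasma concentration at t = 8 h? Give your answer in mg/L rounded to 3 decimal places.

k = ln 2 / 4 = 0.17329 per h
Dose 1 (335 mg at t=0 h): 335·exp(−0.17329·8) = 83.750 mg/L
Dose 2 (270 mg at t=2 h): 270·exp(−0.17329·6) = 95.459 mg/L
Dose 3 (425 mg at t=4 h): 425·exp(−0.17329·4) = 212.500 mg/L
Dose 4 (335 mg at t=6 h): 335·exp(−0.17329·2) = 236.881 mg/L
C(8) = 83.750 + 95.459 + 212.500 + 236.881 = 628.590 mg/L

628.590 mg/L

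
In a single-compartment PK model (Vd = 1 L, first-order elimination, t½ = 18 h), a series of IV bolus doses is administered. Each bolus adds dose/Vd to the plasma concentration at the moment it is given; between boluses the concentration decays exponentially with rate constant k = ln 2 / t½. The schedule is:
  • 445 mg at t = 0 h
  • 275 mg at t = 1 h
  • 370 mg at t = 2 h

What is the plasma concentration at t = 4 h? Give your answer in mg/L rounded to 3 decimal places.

k = ln 2 / 18 = 0.03851 per h
Dose 1 (445 mg at t=0 h): 445·exp(−0.03851·4) = 381.474 mg/L
Dose 2 (275 mg at t=1 h): 275·exp(−0.03851·3) = 244.997 mg/L
Dose 3 (370 mg at t=2 h): 370·exp(−0.03851·2) = 342.574 mg/L
C(4) = 381.474 + 244.997 + 342.574 = 969.044 mg/L

969.044 mg/L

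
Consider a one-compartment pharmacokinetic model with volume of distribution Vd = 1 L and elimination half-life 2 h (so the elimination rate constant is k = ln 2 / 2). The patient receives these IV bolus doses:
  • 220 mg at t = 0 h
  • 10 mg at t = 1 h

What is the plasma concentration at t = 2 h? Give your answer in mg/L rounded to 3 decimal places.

k = ln 2 / 2 = 0.34657 per h
Dose 1 (220 mg at t=0 h): 220·exp(−0.34657·2) = 110.000 mg/L
Dose 2 (10 mg at t=1 h): 10·exp(−0.34657·1) = 7.071 mg/L
C(2) = 110.000 + 7.071 = 117.071 mg/L

117.071 mg/L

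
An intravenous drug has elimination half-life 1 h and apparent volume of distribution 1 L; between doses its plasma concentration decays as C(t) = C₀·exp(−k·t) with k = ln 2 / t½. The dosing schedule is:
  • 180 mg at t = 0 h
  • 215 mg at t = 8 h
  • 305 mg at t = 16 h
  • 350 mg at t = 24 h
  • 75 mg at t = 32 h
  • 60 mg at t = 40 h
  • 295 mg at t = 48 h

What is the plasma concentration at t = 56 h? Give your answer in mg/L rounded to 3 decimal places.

1.153 mg/L

k = ln 2 / 1 = 0.69315 per h
Dose 1 (180 mg at t=0 h): 180·exp(−0.69315·56) = 0.000 mg/L
Dose 2 (215 mg at t=8 h): 215·exp(−0.69315·48) = 0.000 mg/L
Dose 3 (305 mg at t=16 h): 305·exp(−0.69315·40) = 0.000 mg/L
Dose 4 (350 mg at t=24 h): 350·exp(−0.69315·32) = 0.000 mg/L
Dose 5 (75 mg at t=32 h): 75·exp(−0.69315·24) = 0.000 mg/L
Dose 6 (60 mg at t=40 h): 60·exp(−0.69315·16) = 0.001 mg/L
Dose 7 (295 mg at t=48 h): 295·exp(−0.69315·8) = 1.152 mg/L
C(56) = 0.000 + 0.000 + 0.000 + 0.000 + 0.000 + 0.001 + 1.152 = 1.153 mg/L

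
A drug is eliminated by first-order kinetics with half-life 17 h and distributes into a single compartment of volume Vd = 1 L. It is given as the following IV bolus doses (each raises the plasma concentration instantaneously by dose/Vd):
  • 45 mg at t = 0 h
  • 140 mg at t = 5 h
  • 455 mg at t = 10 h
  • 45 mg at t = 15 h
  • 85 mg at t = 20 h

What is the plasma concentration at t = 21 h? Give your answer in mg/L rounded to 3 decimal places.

k = ln 2 / 17 = 0.04077 per h
Dose 1 (45 mg at t=0 h): 45·exp(−0.04077·21) = 19.114 mg/L
Dose 2 (140 mg at t=5 h): 140·exp(−0.04077·16) = 72.913 mg/L
Dose 3 (455 mg at t=10 h): 455·exp(−0.04077·11) = 290.554 mg/L
Dose 4 (45 mg at t=15 h): 45·exp(−0.04077·6) = 35.234 mg/L
Dose 5 (85 mg at t=20 h): 85·exp(−0.04077·1) = 81.604 mg/L
C(21) = 19.114 + 72.913 + 290.554 + 35.234 + 81.604 = 499.420 mg/L

499.420 mg/L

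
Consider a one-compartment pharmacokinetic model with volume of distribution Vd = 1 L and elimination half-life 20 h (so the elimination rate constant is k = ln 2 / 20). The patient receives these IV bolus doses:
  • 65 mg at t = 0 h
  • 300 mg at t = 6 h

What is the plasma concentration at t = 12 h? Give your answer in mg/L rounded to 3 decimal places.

286.560 mg/L

k = ln 2 / 20 = 0.03466 per h
Dose 1 (65 mg at t=0 h): 65·exp(−0.03466·12) = 42.884 mg/L
Dose 2 (300 mg at t=6 h): 300·exp(−0.03466·6) = 243.676 mg/L
C(12) = 42.884 + 243.676 = 286.560 mg/L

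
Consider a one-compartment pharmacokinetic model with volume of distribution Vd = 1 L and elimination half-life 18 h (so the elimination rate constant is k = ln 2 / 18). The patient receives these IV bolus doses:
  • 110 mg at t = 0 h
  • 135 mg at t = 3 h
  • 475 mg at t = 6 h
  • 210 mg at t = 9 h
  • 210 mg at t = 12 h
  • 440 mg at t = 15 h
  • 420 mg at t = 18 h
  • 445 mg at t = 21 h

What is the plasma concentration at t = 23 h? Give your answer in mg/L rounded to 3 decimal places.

k = ln 2 / 18 = 0.03851 per h
Dose 1 (110 mg at t=0 h): 110·exp(−0.03851·23) = 45.367 mg/L
Dose 2 (135 mg at t=3 h): 135·exp(−0.03851·20) = 62.497 mg/L
Dose 3 (475 mg at t=6 h): 475·exp(−0.03851·17) = 246.824 mg/L
Dose 4 (210 mg at t=9 h): 210·exp(−0.03851·14) = 122.486 mg/L
Dose 5 (210 mg at t=12 h): 210·exp(−0.03851·11) = 137.485 mg/L
Dose 6 (440 mg at t=15 h): 440·exp(−0.03851·8) = 323.342 mg/L
Dose 7 (420 mg at t=18 h): 420·exp(−0.03851·5) = 346.441 mg/L
Dose 8 (445 mg at t=21 h): 445·exp(−0.03851·2) = 412.014 mg/L
C(23) = 45.367 + 62.497 + 246.824 + 122.486 + 137.485 + 323.342 + 346.441 + 412.014 = 1696.456 mg/L

1696.456 mg/L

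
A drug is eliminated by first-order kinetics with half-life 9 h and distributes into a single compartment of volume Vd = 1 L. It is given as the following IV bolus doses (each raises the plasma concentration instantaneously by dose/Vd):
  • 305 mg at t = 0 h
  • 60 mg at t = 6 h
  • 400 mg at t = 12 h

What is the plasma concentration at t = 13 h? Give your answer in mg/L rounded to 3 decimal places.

k = ln 2 / 9 = 0.07702 per h
Dose 1 (305 mg at t=0 h): 305·exp(−0.07702·13) = 112.067 mg/L
Dose 2 (60 mg at t=6 h): 60·exp(−0.07702·7) = 34.996 mg/L
Dose 3 (400 mg at t=12 h): 400·exp(−0.07702·1) = 370.350 mg/L
C(13) = 112.067 + 34.996 + 370.350 = 517.413 mg/L

517.413 mg/L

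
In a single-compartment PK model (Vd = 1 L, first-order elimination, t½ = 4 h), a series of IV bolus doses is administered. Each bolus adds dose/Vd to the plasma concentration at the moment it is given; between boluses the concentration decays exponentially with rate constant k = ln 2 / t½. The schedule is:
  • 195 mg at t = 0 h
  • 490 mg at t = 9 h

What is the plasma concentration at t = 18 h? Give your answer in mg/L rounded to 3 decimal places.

k = ln 2 / 4 = 0.17329 per h
Dose 1 (195 mg at t=0 h): 195·exp(−0.17329·18) = 8.618 mg/L
Dose 2 (490 mg at t=9 h): 490·exp(−0.17329·9) = 103.010 mg/L
C(18) = 8.618 + 103.010 = 111.628 mg/L

111.628 mg/L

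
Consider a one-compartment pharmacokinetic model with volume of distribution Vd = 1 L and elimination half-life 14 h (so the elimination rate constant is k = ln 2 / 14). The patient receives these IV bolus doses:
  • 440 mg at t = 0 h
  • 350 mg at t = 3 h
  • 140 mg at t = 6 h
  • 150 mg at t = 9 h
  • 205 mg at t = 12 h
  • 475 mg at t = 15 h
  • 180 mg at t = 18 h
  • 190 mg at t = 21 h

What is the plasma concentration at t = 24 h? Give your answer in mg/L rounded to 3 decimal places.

1101.530 mg/L

k = ln 2 / 14 = 0.04951 per h
Dose 1 (440 mg at t=0 h): 440·exp(−0.04951·24) = 134.092 mg/L
Dose 2 (350 mg at t=3 h): 350·exp(−0.04951·21) = 123.744 mg/L
Dose 3 (140 mg at t=6 h): 140·exp(−0.04951·18) = 57.423 mg/L
Dose 4 (150 mg at t=9 h): 150·exp(−0.04951·15) = 71.377 mg/L
Dose 5 (205 mg at t=12 h): 205·exp(−0.04951·12) = 113.169 mg/L
Dose 6 (475 mg at t=15 h): 475·exp(−0.04951·9) = 304.211 mg/L
Dose 7 (180 mg at t=18 h): 180·exp(−0.04951·6) = 133.739 mg/L
Dose 8 (190 mg at t=21 h): 190·exp(−0.04951·3) = 163.775 mg/L
C(24) = 134.092 + 123.744 + 57.423 + 71.377 + 113.169 + 304.211 + 133.739 + 163.775 = 1101.530 mg/L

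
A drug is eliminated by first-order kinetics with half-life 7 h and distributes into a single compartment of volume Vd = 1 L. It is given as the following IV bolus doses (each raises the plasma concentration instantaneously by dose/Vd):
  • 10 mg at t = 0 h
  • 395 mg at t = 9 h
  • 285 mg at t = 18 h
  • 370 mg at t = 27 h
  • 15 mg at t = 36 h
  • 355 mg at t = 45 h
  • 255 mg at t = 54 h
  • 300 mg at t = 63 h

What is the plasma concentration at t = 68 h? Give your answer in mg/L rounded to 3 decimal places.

293.193 mg/L

k = ln 2 / 7 = 0.09902 per h
Dose 1 (10 mg at t=0 h): 10·exp(−0.09902·68) = 0.012 mg/L
Dose 2 (395 mg at t=9 h): 395·exp(−0.09902·59) = 1.146 mg/L
Dose 3 (285 mg at t=18 h): 285·exp(−0.09902·50) = 2.017 mg/L
Dose 4 (370 mg at t=27 h): 370·exp(−0.09902·41) = 6.383 mg/L
Dose 5 (15 mg at t=36 h): 15·exp(−0.09902·32) = 0.631 mg/L
Dose 6 (355 mg at t=45 h): 355·exp(−0.09902·23) = 36.402 mg/L
Dose 7 (255 mg at t=54 h): 255·exp(−0.09902·14) = 63.750 mg/L
Dose 8 (300 mg at t=63 h): 300·exp(−0.09902·5) = 182.852 mg/L
C(68) = 0.012 + 1.146 + 2.017 + 6.383 + 0.631 + 36.402 + 63.750 + 182.852 = 293.193 mg/L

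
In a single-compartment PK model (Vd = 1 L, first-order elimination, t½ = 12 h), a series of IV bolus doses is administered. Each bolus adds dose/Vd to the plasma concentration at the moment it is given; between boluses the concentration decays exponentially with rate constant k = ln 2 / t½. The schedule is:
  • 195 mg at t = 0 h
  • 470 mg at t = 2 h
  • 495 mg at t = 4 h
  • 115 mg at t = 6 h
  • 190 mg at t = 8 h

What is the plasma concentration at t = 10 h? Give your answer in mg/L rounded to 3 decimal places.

k = ln 2 / 12 = 0.05776 per h
Dose 1 (195 mg at t=0 h): 195·exp(−0.05776·10) = 109.440 mg/L
Dose 2 (470 mg at t=2 h): 470·exp(−0.05776·8) = 296.081 mg/L
Dose 3 (495 mg at t=4 h): 495·exp(−0.05776·6) = 350.018 mg/L
Dose 4 (115 mg at t=6 h): 115·exp(−0.05776·4) = 91.276 mg/L
Dose 5 (190 mg at t=8 h): 190·exp(−0.05776·2) = 169.271 mg/L
C(10) = 109.440 + 296.081 + 350.018 + 91.276 + 169.271 = 1016.086 mg/L

1016.086 mg/L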